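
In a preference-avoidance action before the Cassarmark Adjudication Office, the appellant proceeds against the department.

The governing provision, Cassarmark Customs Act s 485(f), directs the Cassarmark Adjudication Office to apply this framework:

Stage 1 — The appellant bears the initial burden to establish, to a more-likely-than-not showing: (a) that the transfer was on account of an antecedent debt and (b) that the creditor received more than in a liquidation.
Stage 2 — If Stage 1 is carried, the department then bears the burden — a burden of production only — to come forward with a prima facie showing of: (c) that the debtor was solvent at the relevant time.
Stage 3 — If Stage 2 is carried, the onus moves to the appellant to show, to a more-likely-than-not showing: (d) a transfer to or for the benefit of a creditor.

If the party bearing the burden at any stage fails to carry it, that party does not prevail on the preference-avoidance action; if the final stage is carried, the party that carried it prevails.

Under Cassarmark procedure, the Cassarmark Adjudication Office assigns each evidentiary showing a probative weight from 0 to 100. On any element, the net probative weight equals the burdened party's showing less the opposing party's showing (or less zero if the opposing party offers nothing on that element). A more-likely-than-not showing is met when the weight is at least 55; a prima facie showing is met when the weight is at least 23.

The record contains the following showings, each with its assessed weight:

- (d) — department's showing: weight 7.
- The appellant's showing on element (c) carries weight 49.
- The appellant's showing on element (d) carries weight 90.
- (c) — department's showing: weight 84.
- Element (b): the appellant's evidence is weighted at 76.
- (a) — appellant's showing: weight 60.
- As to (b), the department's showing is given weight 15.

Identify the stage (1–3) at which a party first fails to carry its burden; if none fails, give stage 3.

Stage 1 (appellant, a more-likely-than-not showing, weight is at least 55): (a) 60 ≥ 55 — meets; (b) net 76−15=61 ≥ 55 — meets.
  Stage 1 is satisfied; the onus moves to the department.
Stage 2 (department, a prima facie showing, weight is at least 23): (c) net 84−49=35 ≥ 23 — meets.
  The department carries Stage 2; the appellant now bears the burden.
Stage 3 (appellant, a more-likely-than-not showing, weight is at least 55): (d) net 90−7=83 ≥ 55 — meets.
  Stage 3 carried; the final stage is satisfied.
All stages carried — the appellant prevails.

stage 3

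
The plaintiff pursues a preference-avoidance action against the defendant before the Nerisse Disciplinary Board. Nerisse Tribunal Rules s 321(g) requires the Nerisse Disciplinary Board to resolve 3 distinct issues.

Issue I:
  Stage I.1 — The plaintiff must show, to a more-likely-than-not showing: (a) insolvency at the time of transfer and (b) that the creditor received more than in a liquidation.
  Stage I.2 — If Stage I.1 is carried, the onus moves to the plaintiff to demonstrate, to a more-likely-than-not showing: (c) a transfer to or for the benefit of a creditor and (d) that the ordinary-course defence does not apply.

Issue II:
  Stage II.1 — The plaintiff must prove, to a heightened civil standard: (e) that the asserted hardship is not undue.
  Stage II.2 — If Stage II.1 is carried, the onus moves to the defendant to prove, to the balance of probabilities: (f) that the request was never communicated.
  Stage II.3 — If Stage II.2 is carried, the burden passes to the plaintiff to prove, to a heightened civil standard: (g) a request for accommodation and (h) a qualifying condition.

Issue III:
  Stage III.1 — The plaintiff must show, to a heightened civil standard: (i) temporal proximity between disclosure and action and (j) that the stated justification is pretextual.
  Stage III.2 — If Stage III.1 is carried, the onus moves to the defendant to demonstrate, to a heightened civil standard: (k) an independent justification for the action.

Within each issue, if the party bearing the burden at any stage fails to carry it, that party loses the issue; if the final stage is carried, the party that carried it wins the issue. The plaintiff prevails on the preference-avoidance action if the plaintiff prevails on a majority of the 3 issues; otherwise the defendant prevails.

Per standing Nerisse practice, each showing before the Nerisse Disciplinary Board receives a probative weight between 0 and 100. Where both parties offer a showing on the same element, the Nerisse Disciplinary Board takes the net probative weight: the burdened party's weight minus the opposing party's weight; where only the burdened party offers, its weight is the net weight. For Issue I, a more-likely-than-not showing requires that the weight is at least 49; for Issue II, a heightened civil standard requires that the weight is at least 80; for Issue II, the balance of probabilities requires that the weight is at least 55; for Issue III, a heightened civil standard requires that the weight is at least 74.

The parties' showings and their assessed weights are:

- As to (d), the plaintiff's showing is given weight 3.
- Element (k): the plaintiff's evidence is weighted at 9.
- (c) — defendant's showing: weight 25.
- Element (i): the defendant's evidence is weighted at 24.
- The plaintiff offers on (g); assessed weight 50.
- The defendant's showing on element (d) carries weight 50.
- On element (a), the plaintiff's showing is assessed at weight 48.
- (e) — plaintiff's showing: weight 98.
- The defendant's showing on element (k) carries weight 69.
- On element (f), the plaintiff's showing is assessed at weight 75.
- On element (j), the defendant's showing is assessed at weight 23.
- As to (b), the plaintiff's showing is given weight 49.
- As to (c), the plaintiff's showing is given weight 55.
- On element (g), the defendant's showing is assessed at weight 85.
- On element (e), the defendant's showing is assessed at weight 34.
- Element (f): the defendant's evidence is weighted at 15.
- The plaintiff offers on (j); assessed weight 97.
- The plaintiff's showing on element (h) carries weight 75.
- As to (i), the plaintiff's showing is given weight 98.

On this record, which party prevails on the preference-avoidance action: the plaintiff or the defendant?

— Issue I —
At Stage I.1 the plaintiff must meet a more-likely-than-not showing (weight is at least 49): on (a) the weight is 48, < 49, so (a) does not meet the standard; on (b) the weight is 49, which does reach 49, so (b) meets the standard.
  The plaintiff does not carry Stage I.1.
The defendant prevails on this issue.
— Issue II —
Stage II.1 — burden on plaintiff; standard: a heightened civil standard (weight is at least 80).
    (e): 98 − 34 = 64 < 80 [not met]
  The plaintiff does not carry Stage II.1.
The defendant prevails on this issue.
— Issue III —
At Stage III.1 the plaintiff must meet a heightened civil standard (weight is at least 74): on (i) the weight is 98 less the opposing 24 gives net 74, which does reach 74, so (i) meets the standard; on (j) the weight is 97 less the opposing 23 gives net 74, ≥ 74, so (j) meets the standard.
  The plaintiff carries Stage III.1; the defendant now bears the burden.
At Stage III.2 the defendant must meet a heightened civil standard (weight is at least 74): on (k) the weight is 69 less the opposing 9 gives net 60, < 74, so (k) does not meet the standard.
  The defendant does not carry Stage III.2.
The analysis ends at Stage III.2; the plaintiff prevails on this issue.
Per-issue: Issue I → defendant; Issue II → defendant; Issue III → plaintiff. The plaintiff must prevail on a majority of issues; overall, the defendant prevails.

defendant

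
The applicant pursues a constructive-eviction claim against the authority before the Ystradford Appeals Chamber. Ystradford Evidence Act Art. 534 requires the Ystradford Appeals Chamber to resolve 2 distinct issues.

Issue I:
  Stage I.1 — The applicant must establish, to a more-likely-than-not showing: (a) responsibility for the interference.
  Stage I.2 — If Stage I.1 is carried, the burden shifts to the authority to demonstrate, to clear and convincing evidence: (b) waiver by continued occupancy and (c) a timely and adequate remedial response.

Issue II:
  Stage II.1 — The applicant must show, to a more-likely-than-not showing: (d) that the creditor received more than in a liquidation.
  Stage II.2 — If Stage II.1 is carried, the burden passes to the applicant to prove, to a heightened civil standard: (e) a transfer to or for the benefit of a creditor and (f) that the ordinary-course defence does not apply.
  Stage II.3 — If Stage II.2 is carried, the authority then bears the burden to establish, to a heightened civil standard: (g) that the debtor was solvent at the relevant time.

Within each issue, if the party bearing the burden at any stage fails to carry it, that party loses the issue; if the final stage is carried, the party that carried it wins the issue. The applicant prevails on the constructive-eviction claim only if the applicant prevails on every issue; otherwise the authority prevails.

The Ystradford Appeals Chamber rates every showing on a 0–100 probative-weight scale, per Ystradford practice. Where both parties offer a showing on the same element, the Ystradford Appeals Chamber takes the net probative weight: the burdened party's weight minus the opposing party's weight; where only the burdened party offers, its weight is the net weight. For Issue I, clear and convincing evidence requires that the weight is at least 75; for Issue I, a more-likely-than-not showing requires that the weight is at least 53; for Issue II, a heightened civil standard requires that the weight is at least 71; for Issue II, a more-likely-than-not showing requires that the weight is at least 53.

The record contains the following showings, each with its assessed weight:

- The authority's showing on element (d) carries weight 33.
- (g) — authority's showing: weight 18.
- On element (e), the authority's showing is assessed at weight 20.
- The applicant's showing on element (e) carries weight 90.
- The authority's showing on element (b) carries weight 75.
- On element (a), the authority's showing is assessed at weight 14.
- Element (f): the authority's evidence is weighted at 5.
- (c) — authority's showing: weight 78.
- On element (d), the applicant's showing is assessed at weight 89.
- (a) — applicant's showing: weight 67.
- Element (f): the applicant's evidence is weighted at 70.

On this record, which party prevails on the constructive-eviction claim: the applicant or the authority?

authority

— Issue I —
At Stage I.1 the applicant must meet a more-likely-than-not showing (weight is at least 53): on (a) the weight is 67 less the opposing 14 gives net 53, ≥ 53, so (a) meets the standard.
  All elements met. The burden passes to the authority.
At Stage I.2 the authority must meet clear and convincing evidence (weight is at least 75): on (b) the weight is 75, ≥ 75, so (b) meets the standard; on (c) the weight is 78, ≥ 75, so (c) meets the standard.
  The authority carries the last stage.
With every stage satisfied, the authority prevails on this issue.
— Issue II —
Stage II.1 — burden on applicant; standard: a more-likely-than-not showing (weight is at least 53).
    (d): 89 − 33 = 56 ≥ 53 [met]
  Stage II.1 carried; the burden remains with the applicant.
Stage II.2 — burden on applicant; standard: a heightened civil standard (weight is at least 71).
    (e): 90 − 20 = 70 < 71 [not met]
    (f): 70 − 5 = 65 < 71 [not met]
  The applicant does not carry Stage II.2.
So the authority prevails on this issue.
Per-issue: Issue I → authority; Issue II → authority. The applicant must prevail on every issue; overall, the authority prevails.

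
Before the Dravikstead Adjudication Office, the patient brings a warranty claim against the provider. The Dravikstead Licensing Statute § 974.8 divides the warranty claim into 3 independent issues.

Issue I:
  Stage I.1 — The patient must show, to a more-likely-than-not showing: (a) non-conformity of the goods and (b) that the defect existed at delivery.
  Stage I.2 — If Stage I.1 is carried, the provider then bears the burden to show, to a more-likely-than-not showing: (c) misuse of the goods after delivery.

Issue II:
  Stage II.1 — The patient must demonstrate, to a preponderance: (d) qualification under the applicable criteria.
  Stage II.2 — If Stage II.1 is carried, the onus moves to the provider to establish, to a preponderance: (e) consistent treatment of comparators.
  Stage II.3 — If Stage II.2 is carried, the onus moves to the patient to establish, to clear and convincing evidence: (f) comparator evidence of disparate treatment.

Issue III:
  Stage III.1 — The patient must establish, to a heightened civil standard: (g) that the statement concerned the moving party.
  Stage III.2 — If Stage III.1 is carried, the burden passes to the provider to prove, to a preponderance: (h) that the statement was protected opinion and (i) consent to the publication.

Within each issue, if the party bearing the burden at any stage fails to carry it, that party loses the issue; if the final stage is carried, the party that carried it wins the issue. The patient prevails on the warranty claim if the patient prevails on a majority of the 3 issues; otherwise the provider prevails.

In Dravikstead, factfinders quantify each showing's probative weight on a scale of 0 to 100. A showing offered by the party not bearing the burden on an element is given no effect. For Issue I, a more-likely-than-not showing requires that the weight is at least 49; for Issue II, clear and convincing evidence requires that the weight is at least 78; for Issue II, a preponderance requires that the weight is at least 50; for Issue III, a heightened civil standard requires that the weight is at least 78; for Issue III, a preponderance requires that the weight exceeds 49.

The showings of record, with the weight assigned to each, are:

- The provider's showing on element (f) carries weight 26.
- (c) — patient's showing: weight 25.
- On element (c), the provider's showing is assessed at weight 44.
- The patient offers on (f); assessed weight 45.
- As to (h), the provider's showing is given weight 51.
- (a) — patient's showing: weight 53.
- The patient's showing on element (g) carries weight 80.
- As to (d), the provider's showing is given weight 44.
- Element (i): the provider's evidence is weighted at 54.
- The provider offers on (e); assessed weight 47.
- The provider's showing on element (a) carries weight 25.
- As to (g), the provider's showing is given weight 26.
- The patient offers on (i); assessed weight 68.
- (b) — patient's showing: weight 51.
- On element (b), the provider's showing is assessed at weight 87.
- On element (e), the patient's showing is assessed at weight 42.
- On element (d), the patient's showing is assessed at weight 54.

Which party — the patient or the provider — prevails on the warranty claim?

patient

— Issue I —
At Stage I.1 the patient must meet a more-likely-than-not showing (weight is at least 49): on (a) the weight is 53 (the provider's 25 is given no effect), which does reach 49, so (a) meets the standard; on (b) the weight is 51 (the provider's 87 is given no effect), which does reach 49, so (b) meets the standard.
  The patient carries Stage I.1; the provider now bears the burden.
At Stage I.2 the provider must meet a more-likely-than-not showing (weight is at least 49): on (c) the weight is 44 (the patient's 25 is given no effect), < 49, so (c) does not meet the standard.
  The provider does not carry Stage I.2.
The patient prevails on this issue.
— Issue II —
Stage II.1 (patient, a preponderance, weight is at least 50): (d) 54 (provider's 44 disregarded) ≥ 50 — meets.
  The patient carries Stage II.1; the provider now bears the burden.
Stage II.2 (provider, a preponderance, weight is at least 50): (e) 47 (patient's 42 disregarded) < 50 — fails.
  Stage II.2 not carried; the provider fails its burden.
The analysis ends at Stage II.2; the patient prevails on this issue.
— Issue III —
At Stage III.1 the patient must meet a heightened civil standard (weight is at least 78): on (g) the weight is 80 (the provider's 26 is given no effect), ≥ 78, so (g) meets the standard.
  Stage III.1 is satisfied; the onus moves to the provider.
At Stage III.2 the provider must meet a preponderance (weight exceeds 49): on (h) the weight is 51, which does exceed 49, so (h) meets the standard; on (i) the weight is 54 (the patient's 68 is given no effect), which does exceed 49, so (i) meets the standard.
  The provider carries the last stage.
All stages carried — the provider prevails on this issue.
Per-issue: Issue I → patient; Issue II → patient; Issue III → provider. The patient must prevail on a majority of issues; overall, the patient prevails.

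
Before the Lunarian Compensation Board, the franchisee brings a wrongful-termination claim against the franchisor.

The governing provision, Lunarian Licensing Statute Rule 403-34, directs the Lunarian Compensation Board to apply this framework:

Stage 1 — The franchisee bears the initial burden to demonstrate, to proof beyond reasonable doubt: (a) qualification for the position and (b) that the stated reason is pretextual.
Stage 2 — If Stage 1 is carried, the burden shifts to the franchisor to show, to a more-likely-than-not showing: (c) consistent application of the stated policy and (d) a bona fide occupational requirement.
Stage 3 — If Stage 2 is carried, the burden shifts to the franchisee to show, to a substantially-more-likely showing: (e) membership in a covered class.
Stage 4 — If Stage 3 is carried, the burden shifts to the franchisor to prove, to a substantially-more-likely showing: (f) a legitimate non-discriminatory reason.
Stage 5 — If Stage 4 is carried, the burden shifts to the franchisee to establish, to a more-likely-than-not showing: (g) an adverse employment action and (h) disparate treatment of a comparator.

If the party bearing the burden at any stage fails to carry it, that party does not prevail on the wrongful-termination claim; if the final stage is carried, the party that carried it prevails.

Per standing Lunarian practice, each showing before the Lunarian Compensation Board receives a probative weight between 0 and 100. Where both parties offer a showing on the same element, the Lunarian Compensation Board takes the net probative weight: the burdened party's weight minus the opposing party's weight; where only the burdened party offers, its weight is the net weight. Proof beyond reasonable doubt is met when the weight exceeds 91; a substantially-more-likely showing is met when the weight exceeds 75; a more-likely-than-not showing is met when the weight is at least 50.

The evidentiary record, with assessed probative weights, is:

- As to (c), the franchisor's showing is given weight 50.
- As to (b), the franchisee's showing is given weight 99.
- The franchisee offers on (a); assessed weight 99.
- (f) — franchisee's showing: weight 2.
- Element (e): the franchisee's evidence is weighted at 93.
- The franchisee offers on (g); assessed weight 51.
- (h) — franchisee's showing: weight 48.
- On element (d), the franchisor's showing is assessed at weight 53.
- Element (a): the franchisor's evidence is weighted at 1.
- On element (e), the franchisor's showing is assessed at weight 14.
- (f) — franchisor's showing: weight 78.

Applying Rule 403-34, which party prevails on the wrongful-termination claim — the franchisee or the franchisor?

Stage 1 (franchisee, proof beyond reasonable doubt, weight exceeds 91): (a) net 99−1=98 > 91 — meets; (b) 99 > 91 — meets.
  Stage 1 is satisfied; the onus moves to the franchisor.
Stage 2 (franchisor, a more-likely-than-not showing, weight is at least 50): (c) 50 ≥ 50 — meets; (d) 53 ≥ 50 — meets.
  All elements met. The burden passes to the franchisee.
Stage 3 (franchisee, a substantially-more-likely showing, weight exceeds 75): (e) net 93−14=79 > 75 — meets.
  Stage 3 is satisfied; the onus moves to the franchisor.
Stage 4 (franchisor, a substantially-more-likely showing, weight exceeds 75): (f) net 78−2=76 > 75 — meets.
  Stage 4 carried; the burden shifts to the franchisee.
Stage 5 (franchisee, a more-likely-than-not showing, weight is at least 50): (g) 51 ≥ 50 — meets; (h) 48 < 50 — fails.
  Not every element is met, so the franchisee fails to carry Stage 5.
So the franchisor prevails.

franchisor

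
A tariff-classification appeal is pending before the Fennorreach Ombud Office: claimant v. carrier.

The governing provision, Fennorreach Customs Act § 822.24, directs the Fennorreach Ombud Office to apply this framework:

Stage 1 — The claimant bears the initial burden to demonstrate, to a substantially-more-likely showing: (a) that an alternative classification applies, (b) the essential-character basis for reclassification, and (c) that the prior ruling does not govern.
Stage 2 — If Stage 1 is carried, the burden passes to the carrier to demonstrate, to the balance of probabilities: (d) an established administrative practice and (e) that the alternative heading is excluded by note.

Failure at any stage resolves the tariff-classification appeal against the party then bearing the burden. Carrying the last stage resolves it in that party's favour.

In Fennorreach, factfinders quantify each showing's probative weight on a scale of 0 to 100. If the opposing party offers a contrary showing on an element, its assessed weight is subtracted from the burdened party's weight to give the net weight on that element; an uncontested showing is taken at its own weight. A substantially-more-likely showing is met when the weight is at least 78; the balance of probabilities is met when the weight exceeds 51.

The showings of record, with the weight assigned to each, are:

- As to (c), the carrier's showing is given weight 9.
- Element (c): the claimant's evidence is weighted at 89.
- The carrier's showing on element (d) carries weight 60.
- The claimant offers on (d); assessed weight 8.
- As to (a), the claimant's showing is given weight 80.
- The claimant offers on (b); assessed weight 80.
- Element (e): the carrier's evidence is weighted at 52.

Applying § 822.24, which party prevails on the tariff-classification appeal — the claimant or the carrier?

Stage 1 — burden on claimant; standard: a substantially-more-likely showing (weight is at least 78).
    (a): 80 ≥ 78 [met]
    (b): 80 ≥ 78 [met]
    (c): 89 − 9 = 80 ≥ 78 [met]
  Stage 1 carried; the burden shifts to the carrier.
Stage 2 — burden on carrier; standard: the balance of probabilities (weight exceeds 51).
    (d): 60 − 8 = 52 > 51 [met]
    (e): 52 > 51 [met]
  The carrier carries the last stage.
With every stage satisfied, the carrier prevails.

carrier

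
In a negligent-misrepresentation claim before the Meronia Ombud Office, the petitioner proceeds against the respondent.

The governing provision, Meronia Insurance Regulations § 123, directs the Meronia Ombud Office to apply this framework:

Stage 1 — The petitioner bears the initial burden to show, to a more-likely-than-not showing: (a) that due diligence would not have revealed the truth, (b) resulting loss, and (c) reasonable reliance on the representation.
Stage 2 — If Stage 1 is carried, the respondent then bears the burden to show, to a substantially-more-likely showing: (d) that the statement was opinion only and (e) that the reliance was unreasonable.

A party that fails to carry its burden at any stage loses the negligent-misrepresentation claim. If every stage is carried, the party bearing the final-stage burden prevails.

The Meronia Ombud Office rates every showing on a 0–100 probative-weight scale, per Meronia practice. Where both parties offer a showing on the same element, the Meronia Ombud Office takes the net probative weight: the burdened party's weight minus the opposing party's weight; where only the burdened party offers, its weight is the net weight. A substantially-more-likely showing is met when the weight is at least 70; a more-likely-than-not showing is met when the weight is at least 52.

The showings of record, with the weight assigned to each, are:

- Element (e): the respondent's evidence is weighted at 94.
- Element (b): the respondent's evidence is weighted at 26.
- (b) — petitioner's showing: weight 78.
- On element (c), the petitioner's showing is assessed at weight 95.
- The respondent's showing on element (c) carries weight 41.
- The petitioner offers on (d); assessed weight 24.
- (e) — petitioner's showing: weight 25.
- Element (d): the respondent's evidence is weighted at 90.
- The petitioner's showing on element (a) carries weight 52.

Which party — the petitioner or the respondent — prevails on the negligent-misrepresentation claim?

petitioner

At Stage 1 the petitioner must meet a more-likely-than-not showing (weight is at least 52): on (a) the weight is 52, ≥ 52, so (a) meets the standard; on (b) the weight is 78 less the opposing 26 gives net 52, which does reach 52, so (b) meets the standard; on (c) the weight is 95 less the opposing 41 gives net 54, which does reach 52, so (c) meets the standard.
  All elements met. The burden passes to the respondent.
At Stage 2 the respondent must meet a substantially-more-likely showing (weight is at least 70): on (d) the weight is 90 less the opposing 24 gives net 66, < 70, so (d) does not meet the standard; on (e) the weight is 94 less the opposing 25 gives net 69, which does not reach 70, so (e) does not meet the standard.
  The respondent does not carry Stage 2.
The analysis ends at Stage 2; the petitioner prevails.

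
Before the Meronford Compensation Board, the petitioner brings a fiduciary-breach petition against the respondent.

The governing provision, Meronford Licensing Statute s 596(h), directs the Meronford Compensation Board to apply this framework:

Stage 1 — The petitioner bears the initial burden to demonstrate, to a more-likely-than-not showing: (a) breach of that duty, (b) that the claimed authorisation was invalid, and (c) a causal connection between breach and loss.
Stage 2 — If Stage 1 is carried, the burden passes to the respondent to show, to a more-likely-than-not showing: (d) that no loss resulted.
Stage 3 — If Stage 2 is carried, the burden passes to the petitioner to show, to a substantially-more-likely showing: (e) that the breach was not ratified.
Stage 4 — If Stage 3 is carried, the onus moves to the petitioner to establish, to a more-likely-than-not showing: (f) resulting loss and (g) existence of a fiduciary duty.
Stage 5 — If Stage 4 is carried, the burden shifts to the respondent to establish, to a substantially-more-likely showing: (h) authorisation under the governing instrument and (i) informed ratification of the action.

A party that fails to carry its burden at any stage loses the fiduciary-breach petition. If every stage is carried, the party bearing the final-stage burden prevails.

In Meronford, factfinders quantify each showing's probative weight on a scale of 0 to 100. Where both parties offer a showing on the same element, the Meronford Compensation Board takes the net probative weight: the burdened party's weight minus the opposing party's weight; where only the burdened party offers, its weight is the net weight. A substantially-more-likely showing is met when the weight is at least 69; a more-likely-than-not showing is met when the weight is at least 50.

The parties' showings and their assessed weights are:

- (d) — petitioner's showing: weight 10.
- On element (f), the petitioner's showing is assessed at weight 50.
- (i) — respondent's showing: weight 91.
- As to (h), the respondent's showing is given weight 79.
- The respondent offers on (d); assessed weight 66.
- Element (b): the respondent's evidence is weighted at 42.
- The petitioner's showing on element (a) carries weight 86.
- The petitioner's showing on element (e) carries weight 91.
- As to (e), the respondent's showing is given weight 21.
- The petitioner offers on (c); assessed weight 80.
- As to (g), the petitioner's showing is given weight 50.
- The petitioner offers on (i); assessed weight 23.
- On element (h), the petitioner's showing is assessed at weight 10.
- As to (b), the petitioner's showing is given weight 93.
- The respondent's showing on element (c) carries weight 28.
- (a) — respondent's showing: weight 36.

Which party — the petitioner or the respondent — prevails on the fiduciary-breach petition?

At Stage 1 the petitioner must meet a more-likely-than-not showing (weight is at least 50): on (a) the weight is 86 less the opposing 36 gives net 50, ≥ 50, so (a) meets the standard; on (b) the weight is 93 less the opposing 42 gives net 51, which does reach 50, so (b) meets the standard; on (c) the weight is 80 less the opposing 28 gives net 52, ≥ 50, so (c) meets the standard.
  Stage 1 carried; the burden shifts to the respondent.
At Stage 2 the respondent must meet a more-likely-than-not showing (weight is at least 50): on (d) the weight is 66 less the opposing 10 gives net 56, ≥ 50, so (d) meets the standard.
  The respondent carries Stage 2; the petitioner now bears the burden.
At Stage 3 the petitioner must meet a substantially-more-likely showing (weight is at least 69): on (e) the weight is 91 less the opposing 21 gives net 70, which does reach 69, so (e) meets the standard.
  Stage 3 carried; the burden remains with the petitioner.
At Stage 4 the petitioner must meet a more-likely-than-not showing (weight is at least 50): on (f) the weight is 50, ≥ 50, so (f) meets the standard; on (g) the weight is 50, ≥ 50, so (g) meets the standard.
  Stage 4 is satisfied; the onus moves to the respondent.
At Stage 5 the respondent must meet a substantially-more-likely showing (weight is at least 69): on (h) the weight is 79 less the opposing 10 gives net 69, which does reach 69, so (h) meets the standard; on (i) the weight is 91 less the opposing 23 gives net 68, which does not reach 69, so (i) does not meet the standard.
  Stage 5 not carried; the respondent fails its burden.
The analysis ends at Stage 5; the petitioner prevails.

petitioner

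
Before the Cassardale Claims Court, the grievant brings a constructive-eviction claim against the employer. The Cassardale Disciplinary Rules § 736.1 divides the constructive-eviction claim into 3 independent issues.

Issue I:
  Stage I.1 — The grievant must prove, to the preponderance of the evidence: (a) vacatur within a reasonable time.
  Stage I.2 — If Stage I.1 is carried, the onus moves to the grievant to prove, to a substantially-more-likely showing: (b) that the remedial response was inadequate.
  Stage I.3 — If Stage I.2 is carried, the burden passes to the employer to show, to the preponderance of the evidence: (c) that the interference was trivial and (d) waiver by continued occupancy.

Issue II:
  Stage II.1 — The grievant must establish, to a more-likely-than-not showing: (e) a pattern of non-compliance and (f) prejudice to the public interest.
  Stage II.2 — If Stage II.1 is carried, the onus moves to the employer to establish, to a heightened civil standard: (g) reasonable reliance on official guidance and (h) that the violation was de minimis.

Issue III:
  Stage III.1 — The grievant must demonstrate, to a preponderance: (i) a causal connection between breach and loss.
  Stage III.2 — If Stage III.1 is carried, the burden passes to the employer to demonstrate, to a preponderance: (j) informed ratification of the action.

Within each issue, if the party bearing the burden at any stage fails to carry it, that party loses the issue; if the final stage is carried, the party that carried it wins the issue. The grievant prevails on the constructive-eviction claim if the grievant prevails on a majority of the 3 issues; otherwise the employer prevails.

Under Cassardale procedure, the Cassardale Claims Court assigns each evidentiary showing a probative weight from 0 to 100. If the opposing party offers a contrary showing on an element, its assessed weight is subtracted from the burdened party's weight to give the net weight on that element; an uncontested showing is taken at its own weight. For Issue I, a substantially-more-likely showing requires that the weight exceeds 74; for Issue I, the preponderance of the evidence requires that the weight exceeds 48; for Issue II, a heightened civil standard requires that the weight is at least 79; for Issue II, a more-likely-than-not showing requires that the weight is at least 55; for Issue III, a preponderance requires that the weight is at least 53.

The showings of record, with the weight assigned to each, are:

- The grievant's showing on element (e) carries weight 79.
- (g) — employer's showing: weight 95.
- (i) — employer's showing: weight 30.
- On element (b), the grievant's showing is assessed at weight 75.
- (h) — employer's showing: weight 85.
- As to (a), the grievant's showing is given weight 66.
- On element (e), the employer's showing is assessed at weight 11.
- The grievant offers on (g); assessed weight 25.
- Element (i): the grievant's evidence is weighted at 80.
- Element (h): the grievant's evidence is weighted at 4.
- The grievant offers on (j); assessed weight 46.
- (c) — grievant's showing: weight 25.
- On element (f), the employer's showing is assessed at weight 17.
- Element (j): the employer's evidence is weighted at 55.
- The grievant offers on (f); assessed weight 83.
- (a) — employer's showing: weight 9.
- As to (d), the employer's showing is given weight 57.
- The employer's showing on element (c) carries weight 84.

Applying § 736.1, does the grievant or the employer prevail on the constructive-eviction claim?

— Issue I —
Stage I.1 (grievant, the preponderance of the evidence, weight exceeds 48): (a) net 66−9=57 > 48 — meets.
  All elements met. The grievant retains the burden for Stage I.2.
Stage I.2 (grievant, a substantially-more-likely showing, weight exceeds 74): (b) 75 > 74 — meets.
  The grievant carries Stage I.2; the employer now bears the burden.
Stage I.3 (employer, the preponderance of the evidence, weight exceeds 48): (c) net 84−25=59 > 48 — meets; (d) 57 > 48 — meets.
  All elements met at the final stage.
With every stage satisfied, the employer prevails on this issue.
— Issue II —
Stage II.1 — burden on grievant; standard: a more-likely-than-not showing (weight is at least 55).
    (e): 79 − 11 = 68 ≥ 55 [met]
    (f): 83 − 17 = 66 ≥ 55 [met]
  Stage II.1 is satisfied; the onus moves to the employer.
Stage II.2 — burden on employer; standard: a heightened civil standard (weight is at least 79).
    (g): 95 − 25 = 70 < 79 [not met]
    (h): 85 − 4 = 81 ≥ 79 [met]
  The employer does not carry Stage II.2.
The grievant prevails on this issue.
— Issue III —
Stage III.1 — burden on grievant; standard: a preponderance (weight is at least 53).
    (i): 80 − 30 = 50 < 53 [not met]
  The grievant does not carry Stage III.1.
The analysis ends at Stage III.1; the employer prevails on this issue.
Per-issue: Issue I → employer; Issue II → grievant; Issue III → employer. The grievant must prevail on a majority of issues; overall, the employer prevails.

employer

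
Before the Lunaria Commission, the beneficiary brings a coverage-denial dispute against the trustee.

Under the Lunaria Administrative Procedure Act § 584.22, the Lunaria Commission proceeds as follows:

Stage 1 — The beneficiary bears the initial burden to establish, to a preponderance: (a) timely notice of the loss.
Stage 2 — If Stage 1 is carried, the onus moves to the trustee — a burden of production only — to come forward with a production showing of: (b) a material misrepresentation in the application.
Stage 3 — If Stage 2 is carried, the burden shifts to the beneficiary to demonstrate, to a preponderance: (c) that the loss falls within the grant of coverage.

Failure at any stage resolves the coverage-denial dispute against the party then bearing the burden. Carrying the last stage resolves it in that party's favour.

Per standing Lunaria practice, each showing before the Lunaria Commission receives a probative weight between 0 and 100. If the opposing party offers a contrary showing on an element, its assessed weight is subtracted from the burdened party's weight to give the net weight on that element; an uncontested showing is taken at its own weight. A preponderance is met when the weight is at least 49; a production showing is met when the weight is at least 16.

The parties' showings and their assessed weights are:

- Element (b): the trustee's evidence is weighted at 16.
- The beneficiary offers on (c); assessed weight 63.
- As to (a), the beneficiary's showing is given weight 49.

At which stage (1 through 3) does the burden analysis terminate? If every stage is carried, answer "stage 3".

Stage 1 (beneficiary, a preponderance, weight is at least 49): (a) 49 ≥ 49 — meets.
  The beneficiary carries Stage 1; the trustee now bears the burden.
Stage 2 (trustee, a production showing, weight is at least 16): (b) 16 ≥ 16 — meets.
  Stage 2 carried; the burden shifts to the beneficiary.
Stage 3 (beneficiary, a preponderance, weight is at least 49): (c) 63 ≥ 49 — meets.
  The beneficiary carries the last stage.
With every stage satisfied, the beneficiary prevails.

stage 3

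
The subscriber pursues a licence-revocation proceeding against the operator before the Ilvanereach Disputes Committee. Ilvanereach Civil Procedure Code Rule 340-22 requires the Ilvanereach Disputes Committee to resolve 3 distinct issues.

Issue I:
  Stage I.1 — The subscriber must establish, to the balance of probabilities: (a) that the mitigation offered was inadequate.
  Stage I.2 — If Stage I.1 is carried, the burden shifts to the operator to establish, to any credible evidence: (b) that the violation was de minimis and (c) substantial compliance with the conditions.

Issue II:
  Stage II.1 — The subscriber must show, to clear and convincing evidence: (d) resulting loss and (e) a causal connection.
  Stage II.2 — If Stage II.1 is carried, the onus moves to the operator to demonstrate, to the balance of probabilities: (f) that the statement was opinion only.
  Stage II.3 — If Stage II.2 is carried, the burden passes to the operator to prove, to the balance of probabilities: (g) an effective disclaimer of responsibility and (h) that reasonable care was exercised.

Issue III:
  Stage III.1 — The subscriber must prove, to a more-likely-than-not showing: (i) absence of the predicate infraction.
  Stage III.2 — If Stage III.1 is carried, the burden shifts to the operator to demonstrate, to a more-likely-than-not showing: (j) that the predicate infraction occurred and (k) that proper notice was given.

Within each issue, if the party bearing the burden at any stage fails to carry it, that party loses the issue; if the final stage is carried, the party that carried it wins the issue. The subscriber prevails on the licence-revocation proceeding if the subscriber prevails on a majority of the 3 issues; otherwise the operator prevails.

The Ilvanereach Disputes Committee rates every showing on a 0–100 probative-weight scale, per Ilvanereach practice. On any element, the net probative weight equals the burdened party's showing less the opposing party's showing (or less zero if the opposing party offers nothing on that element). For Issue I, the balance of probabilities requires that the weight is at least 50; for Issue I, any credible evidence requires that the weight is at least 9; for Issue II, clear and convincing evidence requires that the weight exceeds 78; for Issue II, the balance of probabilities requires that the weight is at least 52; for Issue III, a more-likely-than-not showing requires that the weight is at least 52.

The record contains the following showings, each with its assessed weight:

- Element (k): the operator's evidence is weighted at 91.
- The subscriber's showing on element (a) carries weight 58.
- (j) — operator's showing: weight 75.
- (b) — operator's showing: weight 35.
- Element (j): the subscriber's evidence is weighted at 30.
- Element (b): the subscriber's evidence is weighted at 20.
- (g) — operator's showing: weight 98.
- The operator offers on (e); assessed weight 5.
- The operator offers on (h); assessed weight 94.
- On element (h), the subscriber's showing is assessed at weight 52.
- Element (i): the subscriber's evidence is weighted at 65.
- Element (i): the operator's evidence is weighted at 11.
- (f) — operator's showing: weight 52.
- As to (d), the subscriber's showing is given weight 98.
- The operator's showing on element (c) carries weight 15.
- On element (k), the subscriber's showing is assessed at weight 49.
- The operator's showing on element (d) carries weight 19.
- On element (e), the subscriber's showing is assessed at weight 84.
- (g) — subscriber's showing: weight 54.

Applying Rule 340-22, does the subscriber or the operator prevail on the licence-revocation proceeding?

subscriber

— Issue I —
At Stage I.1 the subscriber must meet the balance of probabilities (weight is at least 50): on (a) the weight is 58, ≥ 50, so (a) meets the standard.
  The subscriber carries Stage I.1; the operator now bears the burden.
At Stage I.2 the operator must meet any credible evidence (weight is at least 9): on (b) the weight is 35 less the opposing 20 gives net 15, ≥ 9, so (b) meets the standard; on (c) the weight is 15, which does reach 9, so (c) meets the standard.
  The operator carries the last stage.
All stages carried — the operator prevails on this issue.
— Issue II —
At Stage II.1 the subscriber must meet clear and convincing evidence (weight exceeds 78): on (d) the weight is 98 less the opposing 19 gives net 79, > 78, so (d) meets the standard; on (e) the weight is 84 less the opposing 5 gives net 79, > 78, so (e) meets the standard.
  All elements met. The burden passes to the operator.
At Stage II.2 the operator must meet the balance of probabilities (weight is at least 52): on (f) the weight is 52, ≥ 52, so (f) meets the standard.
  All elements met. The operator retains the burden for Stage II.3.
At Stage II.3 the operator must meet the balance of probabilities (weight is at least 52): on (g) the weight is 98 less the opposing 54 gives net 44, which does not reach 52, so (g) does not meet the standard; on (h) the weight is 94 less the opposing 52 gives net 42, which does not reach 52, so (h) does not meet the standard.
  Stage II.3 not carried; the operator fails its burden.
So the subscriber prevails on this issue.
— Issue III —
At Stage III.1 the subscriber must meet a more-likely-than-not showing (weight is at least 52): on (i) the weight is 65 less the opposing 11 gives net 54, ≥ 52, so (i) meets the standard.
  Stage III.1 is satisfied; the onus moves to the operator.
At Stage III.2 the operator must meet a more-likely-than-not showing (weight is at least 52): on (j) the weight is 75 less the opposing 30 gives net 45, which does not reach 52, so (j) does not meet the standard; on (k) the weight is 91 less the opposing 49 gives net 42, < 52, so (k) does not meet the standard.
  Not every element is met, so the operator fails to carry Stage III.2.
The subscriber prevails on this issue.
Per-issue: Issue I → operator; Issue II → subscriber; Issue III → subscriber. The subscriber must prevail on a majority of issues; overall, the subscriber prevails.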